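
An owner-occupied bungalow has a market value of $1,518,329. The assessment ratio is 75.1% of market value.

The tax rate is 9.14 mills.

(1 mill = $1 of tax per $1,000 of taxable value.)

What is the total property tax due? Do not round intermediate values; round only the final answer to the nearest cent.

$10,422.02

Assessed value = $1,518,329 × 0.751 = $1,140,265.079
Tax = $1,140,265.079 × 0.00914 = $10,422.02282206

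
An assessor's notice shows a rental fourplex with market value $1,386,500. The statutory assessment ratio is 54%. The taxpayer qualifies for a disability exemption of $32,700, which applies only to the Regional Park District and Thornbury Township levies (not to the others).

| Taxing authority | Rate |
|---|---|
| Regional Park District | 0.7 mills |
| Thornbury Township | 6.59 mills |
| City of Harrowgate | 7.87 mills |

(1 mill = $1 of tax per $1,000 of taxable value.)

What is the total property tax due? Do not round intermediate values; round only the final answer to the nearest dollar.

Assessed value = $1,386,500 × 0.54 = $748,710
Regional Park District: ($748,710 − $32,700) × 0.0007 = $716,010 × 0.0007 = $501.207
Thornbury Township: ($748,710 − $32,700) × 0.00659 = $716,010 × 0.00659 = $4,718.5059
City of Harrowgate: $748,710 × 0.00787 = $5,892.3477
Total = $11,112.0606

$11,112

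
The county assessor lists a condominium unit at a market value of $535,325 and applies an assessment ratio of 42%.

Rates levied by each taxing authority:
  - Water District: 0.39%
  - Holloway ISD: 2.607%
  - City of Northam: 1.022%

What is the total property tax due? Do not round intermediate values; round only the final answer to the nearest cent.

Assessed value = $535,325 × 0.42 = $224,836.5
Water District: $224,836.5 × 0.0039 = $876.86235
Holloway ISD: $224,836.5 × 0.02607 = $5,861.487555
City of Northam: $224,836.5 × 0.01022 = $2,297.82903
Total = $876.86235 + $5,861.487555 + $2,297.82903 = $9,036.178935

$9,036.18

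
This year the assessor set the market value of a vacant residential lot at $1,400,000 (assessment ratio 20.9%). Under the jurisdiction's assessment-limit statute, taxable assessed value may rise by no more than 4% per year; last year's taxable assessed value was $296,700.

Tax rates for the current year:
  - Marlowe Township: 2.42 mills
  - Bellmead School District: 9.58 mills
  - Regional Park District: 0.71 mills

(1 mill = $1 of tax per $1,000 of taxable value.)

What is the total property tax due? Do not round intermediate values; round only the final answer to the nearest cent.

Uncapped assessed value = $1,400,000 × 0.209 = $292,600
Cap limit = $296,700 × 1.04 = $308,568
Taxable assessed value = min($292,600, $308,568) = $292,600 (cap does not bind)
Marlowe Township: $292,600 × 0.00242 = $708.092
Bellmead School District: $292,600 × 0.00958 = $2,803.108
Regional Park District: $292,600 × 0.00071 = $207.746
Total = $3,718.946

$3,718.95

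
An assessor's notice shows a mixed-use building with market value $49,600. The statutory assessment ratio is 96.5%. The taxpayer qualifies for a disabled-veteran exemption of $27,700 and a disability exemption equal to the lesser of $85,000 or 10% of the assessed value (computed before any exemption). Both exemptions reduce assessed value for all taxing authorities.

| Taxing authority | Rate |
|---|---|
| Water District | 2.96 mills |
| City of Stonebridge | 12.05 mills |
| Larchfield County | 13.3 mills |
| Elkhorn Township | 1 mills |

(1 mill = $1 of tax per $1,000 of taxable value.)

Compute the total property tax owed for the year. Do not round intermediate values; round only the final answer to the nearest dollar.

Assessed value = $49,600 × 0.965 = $47,864
Disability exemption = min($85,000, 10% × $47,864) = min($85,000, $4,786.4) = $4,786.4 (percentage binds)
Taxable value = $47,864 − $27,700 − $4,786.4 = $15,377.6
Water District: $15,377.6 × 0.00296 = $45.517696
City of Stonebridge: $15,377.6 × 0.01205 = $185.30008
Larchfield County: $15,377.6 × 0.0133 = $204.52208
Elkhorn Township: $15,377.6 × 0.001 = $15.3776
Total = $450.717456

$451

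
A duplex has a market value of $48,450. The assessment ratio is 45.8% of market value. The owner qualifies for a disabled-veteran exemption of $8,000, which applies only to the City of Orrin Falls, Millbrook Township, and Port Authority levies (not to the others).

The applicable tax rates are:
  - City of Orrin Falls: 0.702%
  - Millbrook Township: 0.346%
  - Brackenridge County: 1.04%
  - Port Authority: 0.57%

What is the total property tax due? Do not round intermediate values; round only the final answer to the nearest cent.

$460.37

Assessed value = $48,450 × 0.458 = $22,190.1
City of Orrin Falls: ($22,190.1 − $8,000) × 0.00702 = $14,190.1 × 0.00702 = $99.614502
Millbrook Township: ($22,190.1 − $8,000) × 0.00346 = $14,190.1 × 0.00346 = $49.097746
Brackenridge County: $22,190.1 × 0.0104 = $230.77704
Port Authority: ($22,190.1 − $8,000) × 0.0057 = $14,190.1 × 0.0057 = $80.88357
Total = $460.372858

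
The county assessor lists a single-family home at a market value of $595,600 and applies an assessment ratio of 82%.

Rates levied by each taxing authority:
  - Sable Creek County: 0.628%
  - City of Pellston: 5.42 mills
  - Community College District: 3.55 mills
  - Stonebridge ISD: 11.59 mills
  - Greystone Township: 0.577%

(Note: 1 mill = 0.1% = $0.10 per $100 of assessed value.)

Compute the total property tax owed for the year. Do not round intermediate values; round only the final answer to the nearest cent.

Assessed value = $595,600 × 0.82 = $488,392
Sable Creek County: $488,392 × 0.00628 = $3,067.10176
City of Pellston: $488,392 × 0.00542 = $2,647.08464
Community College District: $488,392 × 0.00355 = $1,733.7916
Stonebridge ISD: $488,392 × 0.01159 = $5,660.46328
Greystone Township: $488,392 × 0.00577 = $2,818.02184
Total = $15,926.46312

$15,926.46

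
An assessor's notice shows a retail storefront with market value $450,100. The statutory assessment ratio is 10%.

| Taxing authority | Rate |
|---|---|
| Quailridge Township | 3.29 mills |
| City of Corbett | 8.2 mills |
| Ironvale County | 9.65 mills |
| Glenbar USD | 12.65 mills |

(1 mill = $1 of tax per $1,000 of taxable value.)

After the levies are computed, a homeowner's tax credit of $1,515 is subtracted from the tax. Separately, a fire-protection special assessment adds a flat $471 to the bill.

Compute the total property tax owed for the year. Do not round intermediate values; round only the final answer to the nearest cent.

Assessed value = $450,100 × 0.1 = $45,010
Quailridge Township: $45,010 × 0.00329 = $148.0829
City of Corbett: $45,010 × 0.0082 = $369.082
Ironvale County: $45,010 × 0.00965 = $434.3465
Glenbar USD: $45,010 × 0.01265 = $569.3765
Levies subtotal = $1,520.8879
After credit = $1,520.8879 − $1,515 = $5.8879
Total = $5.8879 + $471 = $476.8879

$476.89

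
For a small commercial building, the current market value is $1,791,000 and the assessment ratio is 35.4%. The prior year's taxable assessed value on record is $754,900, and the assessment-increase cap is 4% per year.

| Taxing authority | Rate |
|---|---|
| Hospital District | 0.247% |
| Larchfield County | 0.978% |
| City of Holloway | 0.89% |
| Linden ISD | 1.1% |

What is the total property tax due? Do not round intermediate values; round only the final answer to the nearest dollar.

$20,384

Uncapped assessed value = $1,791,000 × 0.354 = $634,014
Cap limit = $754,900 × 1.04 = $785,096
Taxable assessed value = min($634,014, $785,096) = $634,014 (cap does not bind)
Hospital District: $634,014 × 0.00247 = $1,566.01458
Larchfield County: $634,014 × 0.00978 = $6,200.65692
City of Holloway: $634,014 × 0.0089 = $5,642.7246
Linden ISD: $634,014 × 0.011 = $6,974.154
Total = $20,383.5501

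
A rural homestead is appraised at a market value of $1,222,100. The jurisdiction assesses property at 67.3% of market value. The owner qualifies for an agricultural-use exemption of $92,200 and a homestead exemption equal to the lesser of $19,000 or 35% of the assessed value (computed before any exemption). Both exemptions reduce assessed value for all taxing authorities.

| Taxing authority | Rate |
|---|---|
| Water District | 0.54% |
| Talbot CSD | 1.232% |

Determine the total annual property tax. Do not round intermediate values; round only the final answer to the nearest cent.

Assessed value = $1,222,100 × 0.673 = $822,473.3
Homestead exemption = min($19,000, 35% × $822,473.3) = min($19,000, $287,865.655) = $19,000 (dollar cap binds)
Taxable value = $822,473.3 − $92,200 − $19,000 = $711,273.3
Water District: $711,273.3 × 0.0054 = $3,840.87582
Talbot CSD: $711,273.3 × 0.01232 = $8,762.887056
Total = $12,603.762876

$12,603.76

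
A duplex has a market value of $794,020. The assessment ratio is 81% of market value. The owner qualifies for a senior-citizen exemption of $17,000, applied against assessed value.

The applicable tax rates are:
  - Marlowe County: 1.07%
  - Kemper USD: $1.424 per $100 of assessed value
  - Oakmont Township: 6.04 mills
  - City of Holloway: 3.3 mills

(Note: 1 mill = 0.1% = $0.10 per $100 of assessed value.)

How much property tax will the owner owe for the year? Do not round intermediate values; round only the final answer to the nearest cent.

$21,464.63

Assessed value = $794,020 × 0.81 = $643,156.2
Taxable value = $643,156.2 − $17,000 = $626,156.2
Marlowe County: $626,156.2 × 0.0107 = $6,699.87134
Kemper USD: $626,156.2 × 0.01424 = $8,916.464288
Oakmont Township: $626,156.2 × 0.00604 = $3,781.983448
City of Holloway: $626,156.2 × 0.0033 = $2,066.31546
Total = $21,464.634536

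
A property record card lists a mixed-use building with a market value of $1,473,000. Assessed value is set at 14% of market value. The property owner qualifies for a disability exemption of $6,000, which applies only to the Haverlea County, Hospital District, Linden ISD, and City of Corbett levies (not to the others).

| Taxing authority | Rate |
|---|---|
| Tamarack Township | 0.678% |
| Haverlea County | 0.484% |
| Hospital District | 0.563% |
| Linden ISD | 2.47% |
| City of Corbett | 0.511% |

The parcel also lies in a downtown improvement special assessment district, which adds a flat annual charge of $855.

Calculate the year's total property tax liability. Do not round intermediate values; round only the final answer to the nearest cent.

Assessed value = $1,473,000 × 0.14 = $206,220
Tamarack Township: $206,220 × 0.00678 = $1,398.1716
Haverlea County: ($206,220 − $6,000) × 0.00484 = $200,220 × 0.00484 = $969.0648
Hospital District: ($206,220 − $6,000) × 0.00563 = $200,220 × 0.00563 = $1,127.2386
Linden ISD: ($206,220 − $6,000) × 0.0247 = $200,220 × 0.0247 = $4,945.434
City of Corbett: ($206,220 − $6,000) × 0.00511 = $200,220 × 0.00511 = $1,023.1242
Levies subtotal = $9,463.0332
Total = $9,463.0332 + $855 = $10,318.0332

$10,318.03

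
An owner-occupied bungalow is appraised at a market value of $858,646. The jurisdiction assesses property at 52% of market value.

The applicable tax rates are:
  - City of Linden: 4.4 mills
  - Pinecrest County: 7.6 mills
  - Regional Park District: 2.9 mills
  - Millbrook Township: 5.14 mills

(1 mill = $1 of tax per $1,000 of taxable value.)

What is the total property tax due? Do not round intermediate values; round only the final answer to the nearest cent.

Assessed value = $858,646 × 0.52 = $446,495.92
City of Linden: $446,495.92 × 0.0044 = $1,964.582048
Pinecrest County: $446,495.92 × 0.0076 = $3,393.368992
Regional Park District: $446,495.92 × 0.0029 = $1,294.838168
Millbrook Township: $446,495.92 × 0.00514 = $2,294.9890288
Total = $1,964.582048 + $3,393.368992 + $1,294.838168 + $2,294.9890288 = $8,947.7782368

$8,947.78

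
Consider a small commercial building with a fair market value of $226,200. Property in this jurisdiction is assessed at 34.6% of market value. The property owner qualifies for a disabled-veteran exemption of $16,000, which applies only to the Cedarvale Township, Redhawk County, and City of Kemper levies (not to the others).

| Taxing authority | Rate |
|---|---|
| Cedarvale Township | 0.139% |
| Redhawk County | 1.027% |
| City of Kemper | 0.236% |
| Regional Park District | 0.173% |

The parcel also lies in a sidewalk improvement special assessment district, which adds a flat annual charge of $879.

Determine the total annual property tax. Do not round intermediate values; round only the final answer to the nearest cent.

$1,887.36

Assessed value = $226,200 × 0.346 = $78,265.2
Cedarvale Township: ($78,265.2 − $16,000) × 0.00139 = $62,265.2 × 0.00139 = $86.548628
Redhawk County: ($78,265.2 − $16,000) × 0.01027 = $62,265.2 × 0.01027 = $639.463604
City of Kemper: ($78,265.2 − $16,000) × 0.00236 = $62,265.2 × 0.00236 = $146.945872
Regional Park District: $78,265.2 × 0.00173 = $135.398796
Levies subtotal = $1,008.3569
Total = $1,008.3569 + $879 = $1,887.3569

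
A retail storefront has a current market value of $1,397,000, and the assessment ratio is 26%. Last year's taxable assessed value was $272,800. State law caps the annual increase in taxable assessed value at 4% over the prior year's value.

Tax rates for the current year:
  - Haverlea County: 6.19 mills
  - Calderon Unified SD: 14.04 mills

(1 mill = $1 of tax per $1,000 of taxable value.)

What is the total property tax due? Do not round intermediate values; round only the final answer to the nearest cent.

Uncapped assessed value = $1,397,000 × 0.26 = $363,220
Cap limit = $272,800 × 1.04 = $283,712
Taxable assessed value = min($363,220, $283,712) = $283,712 (cap binds)
Haverlea County: $283,712 × 0.00619 = $1,756.17728
Calderon Unified SD: $283,712 × 0.01404 = $3,983.31648
Total = $5,739.49376

$5,739.49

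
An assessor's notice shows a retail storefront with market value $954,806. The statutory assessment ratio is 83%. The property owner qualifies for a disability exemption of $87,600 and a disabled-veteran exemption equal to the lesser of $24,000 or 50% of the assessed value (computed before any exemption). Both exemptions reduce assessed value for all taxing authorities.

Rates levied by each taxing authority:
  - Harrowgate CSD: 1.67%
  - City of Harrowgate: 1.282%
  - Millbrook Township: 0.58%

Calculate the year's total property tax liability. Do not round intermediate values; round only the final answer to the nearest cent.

$24,049.00

Assessed value = $954,806 × 0.83 = $792,488.98
Disabled-veteran exemption = min($24,000, 50% × $792,488.98) = min($24,000, $396,244.49) = $24,000 (dollar cap binds)
Taxable value = $792,488.98 − $87,600 − $24,000 = $680,888.98
Harrowgate CSD: $680,888.98 × 0.0167 = $11,370.845966
City of Harrowgate: $680,888.98 × 0.01282 = $8,728.9967236
Millbrook Township: $680,888.98 × 0.0058 = $3,949.156084
Total = $24,048.9987736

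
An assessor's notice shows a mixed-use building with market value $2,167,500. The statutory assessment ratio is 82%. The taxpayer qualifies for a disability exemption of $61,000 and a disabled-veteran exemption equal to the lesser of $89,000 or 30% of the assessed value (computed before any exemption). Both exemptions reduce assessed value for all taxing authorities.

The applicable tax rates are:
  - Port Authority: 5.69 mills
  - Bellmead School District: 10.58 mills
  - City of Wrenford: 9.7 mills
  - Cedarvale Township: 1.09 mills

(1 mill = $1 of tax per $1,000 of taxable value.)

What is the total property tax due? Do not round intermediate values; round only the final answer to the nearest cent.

$44,036.09

Assessed value = $2,167,500 × 0.82 = $1,777,350
Disabled-veteran exemption = min($89,000, 30% × $1,777,350) = min($89,000, $533,205) = $89,000 (dollar cap binds)
Taxable value = $1,777,350 − $61,000 − $89,000 = $1,627,350
Port Authority: $1,627,350 × 0.00569 = $9,259.6215
Bellmead School District: $1,627,350 × 0.01058 = $17,217.363
City of Wrenford: $1,627,350 × 0.0097 = $15,785.295
Cedarvale Township: $1,627,350 × 0.00109 = $1,773.8115
Total = $44,036.091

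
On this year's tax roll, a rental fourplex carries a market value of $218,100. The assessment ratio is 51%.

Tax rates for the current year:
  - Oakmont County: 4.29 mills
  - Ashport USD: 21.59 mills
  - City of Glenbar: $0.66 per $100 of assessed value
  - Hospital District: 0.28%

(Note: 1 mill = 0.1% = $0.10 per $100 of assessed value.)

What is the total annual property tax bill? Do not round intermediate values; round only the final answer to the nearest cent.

Assessed value = $218,100 × 0.51 = $111,231
Oakmont County: $111,231 × 0.00429 = $477.18099
Ashport USD: $111,231 × 0.02159 = $2,401.47729
City of Glenbar: $111,231 × 0.0066 = $734.1246
Hospital District: $111,231 × 0.0028 = $311.4468
Total = $3,924.22968

$3,924.23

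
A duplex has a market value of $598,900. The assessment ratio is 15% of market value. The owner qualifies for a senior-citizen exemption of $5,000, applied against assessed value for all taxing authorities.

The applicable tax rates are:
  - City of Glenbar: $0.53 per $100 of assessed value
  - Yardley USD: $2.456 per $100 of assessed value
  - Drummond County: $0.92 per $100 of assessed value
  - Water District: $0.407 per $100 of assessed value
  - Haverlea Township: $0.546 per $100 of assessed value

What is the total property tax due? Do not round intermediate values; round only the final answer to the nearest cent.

Assessed value = $598,900 × 0.15 = $89,835
Taxable value = $89,835 − $5,000 = $84,835
City of Glenbar: $84,835 × 0.0053 = $449.6255
Yardley USD: $84,835 × 0.02456 = $2,083.5476
Drummond County: $84,835 × 0.0092 = $780.482
Water District: $84,835 × 0.00407 = $345.27845
Haverlea Township: $84,835 × 0.00546 = $463.1991
Total = $449.6255 + $2,083.5476 + $780.482 + $345.27845 + $463.1991 = $4,122.13265

$4,122.13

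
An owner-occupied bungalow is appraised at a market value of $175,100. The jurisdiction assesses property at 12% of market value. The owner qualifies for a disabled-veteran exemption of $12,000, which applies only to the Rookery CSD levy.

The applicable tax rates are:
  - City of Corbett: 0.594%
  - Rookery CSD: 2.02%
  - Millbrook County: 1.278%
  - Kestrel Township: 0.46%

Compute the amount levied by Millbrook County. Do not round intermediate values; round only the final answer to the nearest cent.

Assessed value = $175,100 × 0.12 = $21,012
Millbrook County taxable value = $21,012 (exemption does not apply)
Millbrook County levy = $21,012 × 0.01278 = $268.53336

$268.53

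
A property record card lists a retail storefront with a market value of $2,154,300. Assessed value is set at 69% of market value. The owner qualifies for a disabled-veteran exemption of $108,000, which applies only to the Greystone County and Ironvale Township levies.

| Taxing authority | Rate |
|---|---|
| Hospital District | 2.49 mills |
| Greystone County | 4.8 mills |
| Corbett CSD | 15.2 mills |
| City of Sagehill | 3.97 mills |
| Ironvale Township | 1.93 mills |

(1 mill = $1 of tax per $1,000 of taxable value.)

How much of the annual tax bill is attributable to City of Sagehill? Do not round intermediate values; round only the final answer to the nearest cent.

$5,901.27

Assessed value = $2,154,300 × 0.69 = $1,486,467
City of Sagehill taxable value = $1,486,467 (exemption does not apply)
City of Sagehill levy = $1,486,467 × 0.00397 = $5,901.27399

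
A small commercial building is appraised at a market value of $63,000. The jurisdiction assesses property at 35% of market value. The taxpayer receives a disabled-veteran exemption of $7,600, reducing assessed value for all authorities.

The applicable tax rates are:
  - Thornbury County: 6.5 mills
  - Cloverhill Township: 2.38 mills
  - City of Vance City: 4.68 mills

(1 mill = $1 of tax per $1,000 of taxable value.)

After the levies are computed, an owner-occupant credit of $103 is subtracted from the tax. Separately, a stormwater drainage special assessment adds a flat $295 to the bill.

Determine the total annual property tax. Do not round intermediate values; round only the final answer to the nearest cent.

$387.94

Assessed value = $63,000 × 0.35 = $22,050
Taxable value = $22,050 − $7,600 = $14,450
Thornbury County: $14,450 × 0.0065 = $93.925
Cloverhill Township: $14,450 × 0.00238 = $34.391
City of Vance City: $14,450 × 0.00468 = $67.626
Levies subtotal = $195.942
After credit = $195.942 − $103 = $92.942
Total = $92.942 + $295 = $387.942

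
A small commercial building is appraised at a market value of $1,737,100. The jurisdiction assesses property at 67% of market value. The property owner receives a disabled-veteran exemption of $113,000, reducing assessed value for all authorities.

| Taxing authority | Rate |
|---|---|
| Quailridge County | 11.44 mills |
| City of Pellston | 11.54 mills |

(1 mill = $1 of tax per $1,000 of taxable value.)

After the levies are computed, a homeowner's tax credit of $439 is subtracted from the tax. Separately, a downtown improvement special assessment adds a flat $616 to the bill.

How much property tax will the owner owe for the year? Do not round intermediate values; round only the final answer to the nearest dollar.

Assessed value = $1,737,100 × 0.67 = $1,163,857
Taxable value = $1,163,857 − $113,000 = $1,050,857
Quailridge County: $1,050,857 × 0.01144 = $12,021.80408
City of Pellston: $1,050,857 × 0.01154 = $12,126.88978
Levies subtotal = $24,148.69386
After credit = $24,148.69386 − $439 = $23,709.69386
Total = $23,709.69386 + $616 = $24,325.69386

$24,326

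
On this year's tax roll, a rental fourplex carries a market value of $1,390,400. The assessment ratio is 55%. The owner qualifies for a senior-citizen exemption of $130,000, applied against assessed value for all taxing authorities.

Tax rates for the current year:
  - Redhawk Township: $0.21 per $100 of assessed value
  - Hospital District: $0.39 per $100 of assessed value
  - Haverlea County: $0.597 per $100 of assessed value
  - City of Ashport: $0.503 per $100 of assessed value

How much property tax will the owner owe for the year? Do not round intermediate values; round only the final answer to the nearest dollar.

$10,790

Assessed value = $1,390,400 × 0.55 = $764,720
Taxable value = $764,720 − $130,000 = $634,720
Redhawk Township: $634,720 × 0.0021 = $1,332.912
Hospital District: $634,720 × 0.0039 = $2,475.408
Haverlea County: $634,720 × 0.00597 = $3,789.2784
City of Ashport: $634,720 × 0.00503 = $3,192.6416
Total = $1,332.912 + $2,475.408 + $3,789.2784 + $3,192.6416 = $10,790.24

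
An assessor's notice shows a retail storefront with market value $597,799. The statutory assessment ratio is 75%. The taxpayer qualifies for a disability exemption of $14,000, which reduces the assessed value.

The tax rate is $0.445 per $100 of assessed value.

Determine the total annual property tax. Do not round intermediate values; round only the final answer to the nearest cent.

$1,932.85

Assessed value = $597,799 × 0.75 = $448,349.25
Taxable value = $448,349.25 − $14,000 = $434,349.25
Tax = $434,349.25 × 0.00445 = $1,932.8541625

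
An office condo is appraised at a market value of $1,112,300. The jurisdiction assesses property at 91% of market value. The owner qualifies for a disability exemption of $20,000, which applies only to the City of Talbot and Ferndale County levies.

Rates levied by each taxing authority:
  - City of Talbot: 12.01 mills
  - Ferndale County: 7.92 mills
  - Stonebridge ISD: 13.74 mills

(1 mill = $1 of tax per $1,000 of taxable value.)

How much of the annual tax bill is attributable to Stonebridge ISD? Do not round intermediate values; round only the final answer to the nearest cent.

Assessed value = $1,112,300 × 0.91 = $1,012,193
Stonebridge ISD taxable value = $1,012,193 (exemption does not apply)
Stonebridge ISD levy = $1,012,193 × 0.01374 = $13,907.53182

$13,907.53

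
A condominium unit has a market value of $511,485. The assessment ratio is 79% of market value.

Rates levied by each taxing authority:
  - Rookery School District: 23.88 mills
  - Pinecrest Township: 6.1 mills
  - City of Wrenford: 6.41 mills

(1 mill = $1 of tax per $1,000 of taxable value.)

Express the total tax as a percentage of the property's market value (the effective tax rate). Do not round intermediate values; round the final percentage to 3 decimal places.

Assessed value = $511,485 × 0.79 = $404,073.15
Rookery School District: $404,073.15 × 0.02388 = $9,649.266822
Pinecrest Township: $404,073.15 × 0.0061 = $2,464.846215
City of Wrenford: $404,073.15 × 0.00641 = $2,590.1088915
Total tax = $14,704.2219285
Effective rate = $14,704.2219285 ÷ $511,485 = 2.875% of market value

2.875%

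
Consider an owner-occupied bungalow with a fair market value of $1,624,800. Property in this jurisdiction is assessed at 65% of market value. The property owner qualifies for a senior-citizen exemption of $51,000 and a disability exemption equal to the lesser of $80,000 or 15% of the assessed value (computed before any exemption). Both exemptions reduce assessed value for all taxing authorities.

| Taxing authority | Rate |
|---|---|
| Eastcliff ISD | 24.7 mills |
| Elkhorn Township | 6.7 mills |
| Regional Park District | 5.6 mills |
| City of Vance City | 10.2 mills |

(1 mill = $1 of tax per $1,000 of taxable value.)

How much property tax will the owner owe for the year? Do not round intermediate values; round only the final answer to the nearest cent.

$43,665.66

Assessed value = $1,624,800 × 0.65 = $1,056,120
Disability exemption = min($80,000, 15% × $1,056,120) = min($80,000, $158,418) = $80,000 (dollar cap binds)
Taxable value = $1,056,120 − $51,000 − $80,000 = $925,120
Eastcliff ISD: $925,120 × 0.0247 = $22,850.464
Elkhorn Township: $925,120 × 0.0067 = $6,198.304
Regional Park District: $925,120 × 0.0056 = $5,180.672
City of Vance City: $925,120 × 0.0102 = $9,436.224
Total = $43,665.664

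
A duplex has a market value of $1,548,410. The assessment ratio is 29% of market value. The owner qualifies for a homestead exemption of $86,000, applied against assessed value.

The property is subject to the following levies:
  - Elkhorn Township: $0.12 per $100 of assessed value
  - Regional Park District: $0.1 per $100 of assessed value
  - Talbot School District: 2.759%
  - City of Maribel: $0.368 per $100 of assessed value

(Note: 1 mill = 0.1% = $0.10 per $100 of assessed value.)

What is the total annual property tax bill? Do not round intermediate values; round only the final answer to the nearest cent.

Assessed value = $1,548,410 × 0.29 = $449,038.9
Taxable value = $449,038.9 − $86,000 = $363,038.9
Elkhorn Township: $363,038.9 × 0.0012 = $435.64668
Regional Park District: $363,038.9 × 0.001 = $363.0389
Talbot School District: $363,038.9 × 0.02759 = $10,016.243251
City of Maribel: $363,038.9 × 0.00368 = $1,335.983152
Total = $12,150.911983

$12,150.91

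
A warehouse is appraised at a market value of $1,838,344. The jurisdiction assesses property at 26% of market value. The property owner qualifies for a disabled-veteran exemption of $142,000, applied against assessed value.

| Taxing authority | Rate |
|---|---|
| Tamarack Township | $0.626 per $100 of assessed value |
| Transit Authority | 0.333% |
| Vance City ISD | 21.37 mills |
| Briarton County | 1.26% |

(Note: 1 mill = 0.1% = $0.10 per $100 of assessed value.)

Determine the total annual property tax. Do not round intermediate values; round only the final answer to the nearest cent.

Assessed value = $1,838,344 × 0.26 = $477,969.44
Taxable value = $477,969.44 − $142,000 = $335,969.44
Tamarack Township: $335,969.44 × 0.00626 = $2,103.1686944
Transit Authority: $335,969.44 × 0.00333 = $1,118.7782352
Vance City ISD: $335,969.44 × 0.02137 = $7,179.6669328
Briarton County: $335,969.44 × 0.0126 = $4,233.214944
Total = $14,634.8288064

$14,634.83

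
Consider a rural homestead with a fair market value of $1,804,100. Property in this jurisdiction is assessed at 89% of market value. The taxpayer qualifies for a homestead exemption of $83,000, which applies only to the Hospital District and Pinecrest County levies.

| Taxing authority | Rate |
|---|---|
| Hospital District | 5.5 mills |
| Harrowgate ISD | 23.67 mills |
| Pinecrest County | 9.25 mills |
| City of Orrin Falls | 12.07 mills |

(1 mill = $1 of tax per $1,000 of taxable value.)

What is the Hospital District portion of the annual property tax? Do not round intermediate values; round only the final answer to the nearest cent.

Assessed value = $1,804,100 × 0.89 = $1,605,649
Hospital District taxable value = $1,605,649 − $83,000 = $1,522,649
Hospital District levy = $1,522,649 × 0.0055 = $8,374.5695

$8,374.57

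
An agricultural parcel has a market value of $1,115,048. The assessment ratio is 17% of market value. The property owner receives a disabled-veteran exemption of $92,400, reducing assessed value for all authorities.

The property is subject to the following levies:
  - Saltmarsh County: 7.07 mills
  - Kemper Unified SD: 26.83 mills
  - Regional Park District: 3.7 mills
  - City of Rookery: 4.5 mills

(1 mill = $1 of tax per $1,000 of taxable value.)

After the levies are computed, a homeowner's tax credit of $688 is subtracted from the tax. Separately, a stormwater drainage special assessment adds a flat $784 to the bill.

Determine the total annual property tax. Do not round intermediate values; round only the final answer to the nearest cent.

$4,186.36

Assessed value = $1,115,048 × 0.17 = $189,558.16
Taxable value = $189,558.16 − $92,400 = $97,158.16
Saltmarsh County: $97,158.16 × 0.00707 = $686.9081912
Kemper Unified SD: $97,158.16 × 0.02683 = $2,606.7534328
Regional Park District: $97,158.16 × 0.0037 = $359.485192
City of Rookery: $97,158.16 × 0.0045 = $437.21172
Levies subtotal = $4,090.358536
After credit = $4,090.358536 − $688 = $3,402.358536
Total = $3,402.358536 + $784 = $4,186.358536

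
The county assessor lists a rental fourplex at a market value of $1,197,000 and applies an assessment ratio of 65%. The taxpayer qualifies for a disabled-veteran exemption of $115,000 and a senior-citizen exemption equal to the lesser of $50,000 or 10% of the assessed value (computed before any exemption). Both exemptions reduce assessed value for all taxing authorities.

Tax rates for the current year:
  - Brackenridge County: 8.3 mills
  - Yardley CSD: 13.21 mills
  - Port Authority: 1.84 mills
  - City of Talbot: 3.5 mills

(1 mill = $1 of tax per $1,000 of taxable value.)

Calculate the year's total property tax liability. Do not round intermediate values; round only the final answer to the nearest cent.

$16,460.39

Assessed value = $1,197,000 × 0.65 = $778,050
Senior-citizen exemption = min($50,000, 10% × $778,050) = min($50,000, $77,805) = $50,000 (dollar cap binds)
Taxable value = $778,050 − $115,000 − $50,000 = $613,050
Brackenridge County: $613,050 × 0.0083 = $5,088.315
Yardley CSD: $613,050 × 0.01321 = $8,098.3905
Port Authority: $613,050 × 0.00184 = $1,128.012
City of Talbot: $613,050 × 0.0035 = $2,145.675
Total = $16,460.3925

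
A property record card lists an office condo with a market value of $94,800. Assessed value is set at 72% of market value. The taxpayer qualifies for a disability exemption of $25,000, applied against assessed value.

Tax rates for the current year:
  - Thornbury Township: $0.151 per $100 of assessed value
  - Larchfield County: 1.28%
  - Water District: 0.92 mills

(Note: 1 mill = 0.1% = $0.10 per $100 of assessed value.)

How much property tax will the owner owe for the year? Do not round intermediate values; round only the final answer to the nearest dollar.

$659

Assessed value = $94,800 × 0.72 = $68,256
Taxable value = $68,256 − $25,000 = $43,256
Thornbury Township: $43,256 × 0.00151 = $65.31656
Larchfield County: $43,256 × 0.0128 = $553.6768
Water District: $43,256 × 0.00092 = $39.79552
Total = $658.78888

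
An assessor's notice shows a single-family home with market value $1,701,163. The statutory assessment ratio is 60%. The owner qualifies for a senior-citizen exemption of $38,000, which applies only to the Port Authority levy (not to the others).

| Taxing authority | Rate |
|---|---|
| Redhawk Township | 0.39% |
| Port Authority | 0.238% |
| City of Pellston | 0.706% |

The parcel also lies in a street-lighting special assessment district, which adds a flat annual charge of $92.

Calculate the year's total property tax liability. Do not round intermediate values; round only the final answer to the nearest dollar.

Assessed value = $1,701,163 × 0.6 = $1,020,697.8
Redhawk Township: $1,020,697.8 × 0.0039 = $3,980.72142
Port Authority: ($1,020,697.8 − $38,000) × 0.00238 = $982,697.8 × 0.00238 = $2,338.820764
City of Pellston: $1,020,697.8 × 0.00706 = $7,206.126468
Levies subtotal = $13,525.668652
Total = $13,525.668652 + $92 = $13,617.668652

$13,618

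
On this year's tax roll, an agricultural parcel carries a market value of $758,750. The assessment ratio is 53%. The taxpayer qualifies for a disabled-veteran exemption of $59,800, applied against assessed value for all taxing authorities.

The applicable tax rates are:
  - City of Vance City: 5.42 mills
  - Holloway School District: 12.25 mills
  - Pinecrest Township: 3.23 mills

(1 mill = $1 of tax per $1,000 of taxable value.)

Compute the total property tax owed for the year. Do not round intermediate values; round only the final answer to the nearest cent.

Assessed value = $758,750 × 0.53 = $402,137.5
Taxable value = $402,137.5 − $59,800 = $342,337.5
City of Vance City: $342,337.5 × 0.00542 = $1,855.46925
Holloway School District: $342,337.5 × 0.01225 = $4,193.634375
Pinecrest Township: $342,337.5 × 0.00323 = $1,105.750125
Total = $1,855.46925 + $4,193.634375 + $1,105.750125 = $7,154.85375

$7,154.85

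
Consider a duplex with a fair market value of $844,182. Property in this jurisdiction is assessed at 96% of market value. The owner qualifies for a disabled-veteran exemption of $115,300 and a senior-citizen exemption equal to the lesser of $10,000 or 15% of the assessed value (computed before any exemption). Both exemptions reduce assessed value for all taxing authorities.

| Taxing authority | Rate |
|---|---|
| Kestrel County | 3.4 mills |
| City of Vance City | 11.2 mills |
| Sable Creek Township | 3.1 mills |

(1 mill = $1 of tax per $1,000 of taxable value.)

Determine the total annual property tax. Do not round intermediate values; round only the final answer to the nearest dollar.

$12,127

Assessed value = $844,182 × 0.96 = $810,414.72
Senior-citizen exemption = min($10,000, 15% × $810,414.72) = min($10,000, $121,562.208) = $10,000 (dollar cap binds)
Taxable value = $810,414.72 − $115,300 − $10,000 = $685,114.72
Kestrel County: $685,114.72 × 0.0034 = $2,329.390048
City of Vance City: $685,114.72 × 0.0112 = $7,673.284864
Sable Creek Township: $685,114.72 × 0.0031 = $2,123.855632
Total = $12,126.530544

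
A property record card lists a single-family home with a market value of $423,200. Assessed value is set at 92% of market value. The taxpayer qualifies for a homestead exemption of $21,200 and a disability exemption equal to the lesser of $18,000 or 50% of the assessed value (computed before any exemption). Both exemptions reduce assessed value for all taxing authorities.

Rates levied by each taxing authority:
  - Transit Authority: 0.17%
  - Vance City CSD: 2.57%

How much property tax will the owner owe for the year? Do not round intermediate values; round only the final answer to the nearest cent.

Assessed value = $423,200 × 0.92 = $389,344
Disability exemption = min($18,000, 50% × $389,344) = min($18,000, $194,672) = $18,000 (dollar cap binds)
Taxable value = $389,344 − $21,200 − $18,000 = $350,144
Transit Authority: $350,144 × 0.0017 = $595.2448
Vance City CSD: $350,144 × 0.0257 = $8,998.7008
Total = $9,593.9456

$9,593.95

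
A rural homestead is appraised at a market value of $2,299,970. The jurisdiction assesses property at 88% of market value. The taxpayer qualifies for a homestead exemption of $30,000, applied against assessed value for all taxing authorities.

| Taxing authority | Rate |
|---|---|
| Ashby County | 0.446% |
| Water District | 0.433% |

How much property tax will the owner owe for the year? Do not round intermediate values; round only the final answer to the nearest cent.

Assessed value = $2,299,970 × 0.88 = $2,023,973.6
Taxable value = $2,023,973.6 − $30,000 = $1,993,973.6
Ashby County: $1,993,973.6 × 0.00446 = $8,893.122256
Water District: $1,993,973.6 × 0.00433 = $8,633.905688
Total = $8,893.122256 + $8,633.905688 = $17,527.027944

$17,527.03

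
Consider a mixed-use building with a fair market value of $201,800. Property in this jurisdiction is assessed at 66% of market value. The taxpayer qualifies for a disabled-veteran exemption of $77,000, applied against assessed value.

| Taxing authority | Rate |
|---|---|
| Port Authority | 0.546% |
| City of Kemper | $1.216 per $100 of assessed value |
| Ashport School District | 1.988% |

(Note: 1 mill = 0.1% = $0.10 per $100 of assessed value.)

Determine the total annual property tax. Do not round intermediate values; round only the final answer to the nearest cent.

Assessed value = $201,800 × 0.66 = $133,188
Taxable value = $133,188 − $77,000 = $56,188
Port Authority: $56,188 × 0.00546 = $306.78648
City of Kemper: $56,188 × 0.01216 = $683.24608
Ashport School District: $56,188 × 0.01988 = $1,117.01744
Total = $2,107.05

$2,107.05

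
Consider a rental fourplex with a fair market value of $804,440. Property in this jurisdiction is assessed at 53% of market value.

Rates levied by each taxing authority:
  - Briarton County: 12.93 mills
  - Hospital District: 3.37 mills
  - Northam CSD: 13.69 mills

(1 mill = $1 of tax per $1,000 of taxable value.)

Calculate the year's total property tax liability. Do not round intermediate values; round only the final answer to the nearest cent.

Assessed value = $804,440 × 0.53 = $426,353.2
Briarton County: $426,353.2 × 0.01293 = $5,512.746876
Hospital District: $426,353.2 × 0.00337 = $1,436.810284
Northam CSD: $426,353.2 × 0.01369 = $5,836.775308
Total = $5,512.746876 + $1,436.810284 + $5,836.775308 = $12,786.332468

$12,786.33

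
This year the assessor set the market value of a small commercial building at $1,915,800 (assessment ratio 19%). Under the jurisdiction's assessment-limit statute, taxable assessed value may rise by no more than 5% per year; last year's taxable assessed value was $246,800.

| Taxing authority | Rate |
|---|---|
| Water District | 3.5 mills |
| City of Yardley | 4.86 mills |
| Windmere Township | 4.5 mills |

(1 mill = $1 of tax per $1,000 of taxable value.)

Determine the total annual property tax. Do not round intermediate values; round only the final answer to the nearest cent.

Uncapped assessed value = $1,915,800 × 0.19 = $364,002
Cap limit = $246,800 × 1.05 = $259,140
Taxable assessed value = min($364,002, $259,140) = $259,140 (cap binds)
Water District: $259,140 × 0.0035 = $906.99
City of Yardley: $259,140 × 0.00486 = $1,259.4204
Windmere Township: $259,140 × 0.0045 = $1,166.13
Total = $3,332.5404

$3,332.54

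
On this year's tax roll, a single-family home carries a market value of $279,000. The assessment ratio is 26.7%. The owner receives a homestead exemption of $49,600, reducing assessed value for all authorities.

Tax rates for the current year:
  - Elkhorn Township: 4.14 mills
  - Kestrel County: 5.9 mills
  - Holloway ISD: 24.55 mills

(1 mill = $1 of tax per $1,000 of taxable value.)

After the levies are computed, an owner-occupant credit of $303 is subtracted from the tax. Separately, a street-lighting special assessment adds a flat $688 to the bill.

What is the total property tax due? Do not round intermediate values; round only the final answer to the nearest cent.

Assessed value = $279,000 × 0.267 = $74,493
Taxable value = $74,493 − $49,600 = $24,893
Elkhorn Township: $24,893 × 0.00414 = $103.05702
Kestrel County: $24,893 × 0.0059 = $146.8687
Holloway ISD: $24,893 × 0.02455 = $611.12315
Levies subtotal = $861.04887
After credit = $861.04887 − $303 = $558.04887
Total = $558.04887 + $688 = $1,246.04887

$1,246.05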